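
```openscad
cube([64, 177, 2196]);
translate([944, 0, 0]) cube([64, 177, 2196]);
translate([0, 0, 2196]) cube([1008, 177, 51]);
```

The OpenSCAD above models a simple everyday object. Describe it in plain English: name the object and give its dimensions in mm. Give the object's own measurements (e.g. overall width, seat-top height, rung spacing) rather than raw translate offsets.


A door frame. The clear opening is 880 mm wide and 2196 mm high. Two 64 mm wide jambs, 177 mm deep, stand either side of the opening from the floor to the top of the opening. A 51 mm thick head sits across the top of both jambs, spanning the full outside width of the frame.


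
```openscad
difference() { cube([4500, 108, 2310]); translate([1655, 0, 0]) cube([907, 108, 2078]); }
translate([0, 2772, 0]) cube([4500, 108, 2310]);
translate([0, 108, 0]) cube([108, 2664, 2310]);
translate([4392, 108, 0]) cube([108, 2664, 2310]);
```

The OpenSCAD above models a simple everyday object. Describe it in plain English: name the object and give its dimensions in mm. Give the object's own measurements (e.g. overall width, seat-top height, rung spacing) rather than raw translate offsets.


A single room: four walls, each 2310 mm tall and 108 mm thick, enclosing an outside footprint 4500×2880 mm (x × y), no floor or roof. The front and back walls (−y and +y sides) run the full x-width; the side walls fit between their inner faces. A door opening 907 mm wide and 2078 mm tall is cut through the front wall from the floor up, its −x edge 1655 mm from the wall's −x end.


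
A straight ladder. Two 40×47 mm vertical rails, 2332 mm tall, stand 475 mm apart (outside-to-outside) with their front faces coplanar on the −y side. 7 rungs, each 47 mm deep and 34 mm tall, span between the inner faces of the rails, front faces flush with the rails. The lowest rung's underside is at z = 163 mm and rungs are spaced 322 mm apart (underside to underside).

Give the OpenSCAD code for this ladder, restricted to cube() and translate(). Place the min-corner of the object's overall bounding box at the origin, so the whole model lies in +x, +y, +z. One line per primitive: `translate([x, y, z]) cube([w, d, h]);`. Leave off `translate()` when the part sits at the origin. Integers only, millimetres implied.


// rung span = 475 - 2*40 = 395
// rung[k] z = 163 + k*322
cube([40, 47, 2332]);
translate([435, 0, 0]) cube([40, 47, 2332]);
translate([40, 0, 163]) cube([395, 47, 34]);
translate([40, 0, 485]) cube([395, 47, 34]);
translate([40, 0, 807]) cube([395, 47, 34]);
translate([40, 0, 1129]) cube([395, 47, 34]);
translate([40, 0, 1451]) cube([395, 47, 34]);
translate([40, 0, 1773]) cube([395, 47, 34]);
translate([40, 0, 2095]) cube([395, 47, 34]);


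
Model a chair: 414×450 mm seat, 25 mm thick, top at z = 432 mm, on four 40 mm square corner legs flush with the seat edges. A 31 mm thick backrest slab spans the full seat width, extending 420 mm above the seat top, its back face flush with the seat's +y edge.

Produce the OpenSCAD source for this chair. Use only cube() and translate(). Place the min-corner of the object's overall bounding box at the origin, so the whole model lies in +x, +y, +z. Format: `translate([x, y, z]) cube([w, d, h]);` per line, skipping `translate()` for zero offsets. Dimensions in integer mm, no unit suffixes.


translate([0, 0, 407]) cube([414, 450, 25]);
cube([40, 40, 407]);
translate([374, 0, 0]) cube([40, 40, 407]);
translate([0, 410, 0]) cube([40, 40, 407]);
translate([374, 410, 0]) cube([40, 40, 407]);
translate([0, 419, 432]) cube([414, 31, 420]);


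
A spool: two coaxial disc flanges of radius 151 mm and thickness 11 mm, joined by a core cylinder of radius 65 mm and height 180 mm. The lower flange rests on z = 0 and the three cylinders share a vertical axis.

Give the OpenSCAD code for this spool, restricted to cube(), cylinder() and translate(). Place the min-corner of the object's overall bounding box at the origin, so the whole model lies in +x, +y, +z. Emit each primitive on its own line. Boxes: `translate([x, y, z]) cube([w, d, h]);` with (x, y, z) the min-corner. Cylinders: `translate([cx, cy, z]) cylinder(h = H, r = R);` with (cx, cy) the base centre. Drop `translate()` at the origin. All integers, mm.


translate([151, 151, 0]) cylinder(h = 11, r = 151);
translate([151, 151, 11]) cylinder(h = 180, r = 65);
translate([151, 151, 191]) cylinder(h = 11, r = 151);


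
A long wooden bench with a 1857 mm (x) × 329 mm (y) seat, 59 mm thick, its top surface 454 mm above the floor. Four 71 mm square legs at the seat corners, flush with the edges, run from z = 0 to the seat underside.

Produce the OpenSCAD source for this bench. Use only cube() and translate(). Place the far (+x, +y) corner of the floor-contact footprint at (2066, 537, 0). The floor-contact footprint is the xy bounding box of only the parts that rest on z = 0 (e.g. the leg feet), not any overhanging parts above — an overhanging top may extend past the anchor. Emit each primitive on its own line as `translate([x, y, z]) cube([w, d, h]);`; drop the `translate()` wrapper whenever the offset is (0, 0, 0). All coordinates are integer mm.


// leg_h = 454 − 59 = 395
translate([209, 208, 395]) cube([1857, 329, 59]);
translate([209, 208, 0]) cube([71, 71, 395]);
translate([209, 466, 0]) cube([71, 71, 395]);
translate([1995, 208, 0]) cube([71, 71, 395]);
translate([1995, 466, 0]) cube([71, 71, 395]);


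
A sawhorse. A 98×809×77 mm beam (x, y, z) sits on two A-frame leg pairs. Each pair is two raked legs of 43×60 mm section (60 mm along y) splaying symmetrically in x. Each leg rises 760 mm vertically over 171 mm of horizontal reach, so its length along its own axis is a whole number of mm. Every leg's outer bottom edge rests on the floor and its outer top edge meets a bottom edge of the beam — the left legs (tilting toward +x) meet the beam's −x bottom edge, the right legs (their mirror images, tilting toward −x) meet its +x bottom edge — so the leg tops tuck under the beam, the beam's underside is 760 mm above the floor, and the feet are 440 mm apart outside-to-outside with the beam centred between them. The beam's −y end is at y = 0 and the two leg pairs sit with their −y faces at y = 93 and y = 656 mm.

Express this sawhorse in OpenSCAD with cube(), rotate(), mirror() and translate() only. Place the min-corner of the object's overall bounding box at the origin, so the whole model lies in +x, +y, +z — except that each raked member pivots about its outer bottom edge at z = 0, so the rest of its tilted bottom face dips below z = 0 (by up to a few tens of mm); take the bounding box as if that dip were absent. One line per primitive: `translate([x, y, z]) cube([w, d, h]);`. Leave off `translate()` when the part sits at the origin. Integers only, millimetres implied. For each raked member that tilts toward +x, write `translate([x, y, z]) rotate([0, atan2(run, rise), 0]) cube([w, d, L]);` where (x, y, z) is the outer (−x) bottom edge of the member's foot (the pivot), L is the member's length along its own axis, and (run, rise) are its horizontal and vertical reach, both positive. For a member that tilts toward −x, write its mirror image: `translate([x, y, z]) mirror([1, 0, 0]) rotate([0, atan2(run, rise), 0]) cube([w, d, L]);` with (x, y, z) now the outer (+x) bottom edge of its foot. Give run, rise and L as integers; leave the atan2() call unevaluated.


// leg length = √(171² + 760²) = 779
// right-leg outer foot x = 2·171 + 98 = 440
// beam min-corner = (171, 0, 760)
translate([171, 0, 760]) cube([98, 809, 77]);
translate([0, 93, 0]) rotate([0, atan2(171, 760), 0]) cube([43, 60, 779]);
translate([440, 93, 0]) mirror([1, 0, 0]) rotate([0, atan2(171, 760), 0]) cube([43, 60, 779]);
translate([0, 656, 0]) rotate([0, atan2(171, 760), 0]) cube([43, 60, 779]);
translate([440, 656, 0]) mirror([1, 0, 0]) rotate([0, atan2(171, 760), 0]) cube([43, 60, 779]);


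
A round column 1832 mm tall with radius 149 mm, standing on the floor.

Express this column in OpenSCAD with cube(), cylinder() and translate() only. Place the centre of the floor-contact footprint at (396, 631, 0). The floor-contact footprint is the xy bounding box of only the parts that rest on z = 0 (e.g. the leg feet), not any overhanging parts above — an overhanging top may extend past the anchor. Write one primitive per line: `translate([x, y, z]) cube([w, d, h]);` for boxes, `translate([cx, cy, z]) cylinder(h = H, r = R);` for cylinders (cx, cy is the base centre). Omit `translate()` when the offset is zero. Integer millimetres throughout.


translate([396, 631, 0]) cylinder(h = 1832, r = 149);


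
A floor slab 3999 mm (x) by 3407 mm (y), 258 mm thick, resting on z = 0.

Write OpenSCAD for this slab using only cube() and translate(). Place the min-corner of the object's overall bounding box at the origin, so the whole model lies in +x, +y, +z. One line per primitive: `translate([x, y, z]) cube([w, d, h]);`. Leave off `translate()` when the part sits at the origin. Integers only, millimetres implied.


cube([3999, 3407, 258]);


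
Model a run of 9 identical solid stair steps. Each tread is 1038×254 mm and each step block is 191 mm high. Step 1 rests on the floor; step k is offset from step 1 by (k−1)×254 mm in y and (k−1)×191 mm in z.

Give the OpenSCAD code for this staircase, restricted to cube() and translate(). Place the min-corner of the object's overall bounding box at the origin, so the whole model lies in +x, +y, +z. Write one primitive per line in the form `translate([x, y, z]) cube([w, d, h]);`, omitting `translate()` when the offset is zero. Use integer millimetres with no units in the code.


cube([1038, 254, 191]);
translate([0, 254, 191]) cube([1038, 254, 191]);
translate([0, 508, 382]) cube([1038, 254, 191]);
translate([0, 762, 573]) cube([1038, 254, 191]);
translate([0, 1016, 764]) cube([1038, 254, 191]);
translate([0, 1270, 955]) cube([1038, 254, 191]);
translate([0, 1524, 1146]) cube([1038, 254, 191]);
translate([0, 1778, 1337]) cube([1038, 254, 191]);
translate([0, 2032, 1528]) cube([1038, 254, 191]);


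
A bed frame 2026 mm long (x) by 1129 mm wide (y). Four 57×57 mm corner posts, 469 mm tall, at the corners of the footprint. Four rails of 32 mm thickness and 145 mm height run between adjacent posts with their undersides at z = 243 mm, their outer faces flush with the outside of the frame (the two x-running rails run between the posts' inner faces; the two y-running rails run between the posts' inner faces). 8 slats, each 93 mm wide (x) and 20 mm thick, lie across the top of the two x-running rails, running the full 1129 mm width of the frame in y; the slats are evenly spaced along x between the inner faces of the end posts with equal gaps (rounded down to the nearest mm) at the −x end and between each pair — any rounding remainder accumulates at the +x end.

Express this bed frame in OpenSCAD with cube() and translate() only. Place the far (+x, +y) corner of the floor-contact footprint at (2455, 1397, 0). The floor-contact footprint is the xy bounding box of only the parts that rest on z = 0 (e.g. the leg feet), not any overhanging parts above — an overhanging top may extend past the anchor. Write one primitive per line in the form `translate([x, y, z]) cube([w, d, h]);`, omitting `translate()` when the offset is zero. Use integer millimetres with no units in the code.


translate([429, 268, 0]) cube([57, 57, 469]);
translate([429, 1340, 0]) cube([57, 57, 469]);
translate([2398, 268, 0]) cube([57, 57, 469]);
translate([2398, 1340, 0]) cube([57, 57, 469]);
translate([486, 268, 243]) cube([1912, 32, 145]);
translate([486, 1365, 243]) cube([1912, 32, 145]);
translate([429, 325, 243]) cube([32, 1015, 145]);
translate([2423, 325, 243]) cube([32, 1015, 145]);
translate([615, 268, 388]) cube([93, 1129, 20]);
translate([837, 268, 388]) cube([93, 1129, 20]);
translate([1059, 268, 388]) cube([93, 1129, 20]);
translate([1281, 268, 388]) cube([93, 1129, 20]);
translate([1503, 268, 388]) cube([93, 1129, 20]);
translate([1725, 268, 388]) cube([93, 1129, 20]);
translate([1947, 268, 388]) cube([93, 1129, 20]);
translate([2169, 268, 388]) cube([93, 1129, 20]);


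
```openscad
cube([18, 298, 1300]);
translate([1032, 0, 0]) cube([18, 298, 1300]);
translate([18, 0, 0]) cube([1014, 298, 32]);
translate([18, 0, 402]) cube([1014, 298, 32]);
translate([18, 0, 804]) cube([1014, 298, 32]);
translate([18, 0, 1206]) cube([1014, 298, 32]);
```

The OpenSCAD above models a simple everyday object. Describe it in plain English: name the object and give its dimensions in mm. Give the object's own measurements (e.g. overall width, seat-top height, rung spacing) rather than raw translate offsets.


An open bookshelf. Two side panels, each 18 mm thick, 298 mm deep and 1300 mm tall, stand 1050 mm apart (outside-to-outside). Between them sit 4 shelves, each 32 mm thick and 298 mm deep, spanning the full gap between the sides. The bottom shelf rests on the floor (its underside at z = 0) and the clear gap between one shelf's top and the next shelf's underside is 370 mm.


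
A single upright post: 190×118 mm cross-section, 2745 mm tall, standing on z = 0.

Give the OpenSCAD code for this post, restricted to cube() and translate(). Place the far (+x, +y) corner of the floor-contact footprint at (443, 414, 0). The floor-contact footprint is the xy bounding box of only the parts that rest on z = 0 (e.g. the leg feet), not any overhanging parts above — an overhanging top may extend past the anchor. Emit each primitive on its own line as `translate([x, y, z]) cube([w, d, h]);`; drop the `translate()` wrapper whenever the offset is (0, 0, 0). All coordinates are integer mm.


translate([253, 296, 0]) cube([190, 118, 2745]);


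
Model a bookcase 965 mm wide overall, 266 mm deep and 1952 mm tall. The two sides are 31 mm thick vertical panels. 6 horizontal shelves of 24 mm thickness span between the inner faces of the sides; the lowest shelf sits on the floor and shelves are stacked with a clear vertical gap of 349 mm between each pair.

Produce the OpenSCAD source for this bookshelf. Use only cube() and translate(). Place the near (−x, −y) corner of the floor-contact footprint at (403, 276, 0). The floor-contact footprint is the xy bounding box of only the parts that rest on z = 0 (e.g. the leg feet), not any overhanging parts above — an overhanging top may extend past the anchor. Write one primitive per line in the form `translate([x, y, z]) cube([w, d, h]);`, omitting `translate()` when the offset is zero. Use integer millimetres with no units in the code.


translate([403, 276, 0]) cube([31, 266, 1952]);
translate([1337, 276, 0]) cube([31, 266, 1952]);
translate([434, 276, 0]) cube([903, 266, 24]);
translate([434, 276, 373]) cube([903, 266, 24]);
translate([434, 276, 746]) cube([903, 266, 24]);
translate([434, 276, 1119]) cube([903, 266, 24]);
translate([434, 276, 1492]) cube([903, 266, 24]);
translate([434, 276, 1865]) cube([903, 266, 24]);


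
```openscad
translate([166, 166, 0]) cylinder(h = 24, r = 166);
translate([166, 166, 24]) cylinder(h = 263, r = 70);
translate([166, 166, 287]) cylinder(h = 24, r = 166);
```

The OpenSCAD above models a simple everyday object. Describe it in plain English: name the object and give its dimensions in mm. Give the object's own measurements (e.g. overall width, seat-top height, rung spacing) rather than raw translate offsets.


A spool: two coaxial disc flanges of radius 166 mm and thickness 24 mm, joined by a core cylinder of radius 70 mm and height 263 mm. The lower flange rests on z = 0 and the three cylinders share a vertical axis.


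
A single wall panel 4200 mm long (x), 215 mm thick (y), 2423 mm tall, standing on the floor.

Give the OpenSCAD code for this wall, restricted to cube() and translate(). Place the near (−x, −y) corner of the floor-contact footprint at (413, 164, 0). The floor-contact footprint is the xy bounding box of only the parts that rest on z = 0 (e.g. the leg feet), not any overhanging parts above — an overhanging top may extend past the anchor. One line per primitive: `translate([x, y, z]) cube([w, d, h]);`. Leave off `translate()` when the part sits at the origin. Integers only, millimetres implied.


translate([413, 164, 0]) cube([4200, 215, 2423]);


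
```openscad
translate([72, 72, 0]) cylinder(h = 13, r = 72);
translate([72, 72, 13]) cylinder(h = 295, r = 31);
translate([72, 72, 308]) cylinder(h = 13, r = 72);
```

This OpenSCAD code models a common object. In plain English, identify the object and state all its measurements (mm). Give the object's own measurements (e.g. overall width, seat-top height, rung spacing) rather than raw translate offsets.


A spool: two coaxial disc flanges of radius 72 mm and thickness 13 mm, joined by a core cylinder of radius 31 mm and height 295 mm. The lower flange rests on z = 0 and the three cylinders share a vertical axis.


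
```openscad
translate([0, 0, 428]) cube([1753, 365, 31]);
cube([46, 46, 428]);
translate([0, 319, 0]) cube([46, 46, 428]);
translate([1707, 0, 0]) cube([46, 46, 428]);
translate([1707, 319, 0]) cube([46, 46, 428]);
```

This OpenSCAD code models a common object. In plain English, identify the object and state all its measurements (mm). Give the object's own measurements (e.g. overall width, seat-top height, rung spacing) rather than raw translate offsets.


A bench: a 1753×365 mm seat slab, 31 mm thick, top at z = 459 mm, on four 46×46 mm square legs flush with the seat corners and standing on z = 0.


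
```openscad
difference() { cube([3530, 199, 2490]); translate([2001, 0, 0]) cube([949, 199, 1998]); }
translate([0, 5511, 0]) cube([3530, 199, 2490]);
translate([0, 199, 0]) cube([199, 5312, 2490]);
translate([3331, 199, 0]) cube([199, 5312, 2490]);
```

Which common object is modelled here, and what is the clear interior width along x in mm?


A single room. The interior width is 3132 mm.

Four walls enclosing a rectangle with a door in the front wall — a room. Outside width 3530 minus two 199 mm walls gives 3132 mm.


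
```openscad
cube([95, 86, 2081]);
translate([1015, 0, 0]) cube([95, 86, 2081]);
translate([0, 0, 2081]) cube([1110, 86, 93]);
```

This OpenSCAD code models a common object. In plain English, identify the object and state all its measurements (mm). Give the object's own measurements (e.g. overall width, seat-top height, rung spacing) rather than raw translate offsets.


A door frame. The clear opening is 920 mm wide and 2081 mm high. Two 95 mm wide jambs, 86 mm deep, stand either side of the opening from the floor to the top of the opening. A 93 mm thick head sits across the top of both jambs, spanning the full outside width of the frame.


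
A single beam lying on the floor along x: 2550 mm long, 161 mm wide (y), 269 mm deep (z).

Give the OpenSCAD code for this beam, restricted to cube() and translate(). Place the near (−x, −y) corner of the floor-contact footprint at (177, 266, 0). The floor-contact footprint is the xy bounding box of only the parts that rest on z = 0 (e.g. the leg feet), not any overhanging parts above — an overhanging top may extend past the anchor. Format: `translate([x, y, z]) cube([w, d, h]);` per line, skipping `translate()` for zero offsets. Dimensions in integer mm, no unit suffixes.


translate([177, 266, 0]) cube([2550, 161, 269]);


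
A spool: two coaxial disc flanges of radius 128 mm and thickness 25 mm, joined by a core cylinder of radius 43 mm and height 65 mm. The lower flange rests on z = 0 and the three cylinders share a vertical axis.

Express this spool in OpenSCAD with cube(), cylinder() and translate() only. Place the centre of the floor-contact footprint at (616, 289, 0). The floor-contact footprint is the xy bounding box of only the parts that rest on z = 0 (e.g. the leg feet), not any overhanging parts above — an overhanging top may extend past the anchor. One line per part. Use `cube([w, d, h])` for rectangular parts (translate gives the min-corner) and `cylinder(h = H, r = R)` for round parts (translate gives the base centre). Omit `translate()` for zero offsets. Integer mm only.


translate([616, 289, 0]) cylinder(h = 25, r = 128);
translate([616, 289, 25]) cylinder(h = 65, r = 43);
translate([616, 289, 90]) cylinder(h = 25, r = 128);


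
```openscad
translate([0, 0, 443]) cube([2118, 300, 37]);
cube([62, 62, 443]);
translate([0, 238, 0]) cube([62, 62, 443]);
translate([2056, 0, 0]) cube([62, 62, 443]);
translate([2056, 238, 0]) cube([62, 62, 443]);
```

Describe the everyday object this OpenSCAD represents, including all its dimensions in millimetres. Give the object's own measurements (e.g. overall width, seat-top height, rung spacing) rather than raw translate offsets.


A long wooden bench with a 2118 mm (x) × 300 mm (y) seat, 37 mm thick, its top surface 480 mm above the floor. Four 62 mm square legs at the seat corners, flush with the edges, run from z = 0 to the seat underside.


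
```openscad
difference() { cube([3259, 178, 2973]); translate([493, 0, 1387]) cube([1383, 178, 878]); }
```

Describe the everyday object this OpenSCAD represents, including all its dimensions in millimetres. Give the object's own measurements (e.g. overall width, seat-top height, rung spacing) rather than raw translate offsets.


A wall 3259 mm long (x), 178 mm thick (y), 2973 mm tall, with a rectangular window opening cut through it. The opening is 1383 mm wide and 878 mm tall; its sill is at z = 1387 mm and its near (−x) edge is 493 mm from the wall's −x end. The opening passes through the full wall thickness.


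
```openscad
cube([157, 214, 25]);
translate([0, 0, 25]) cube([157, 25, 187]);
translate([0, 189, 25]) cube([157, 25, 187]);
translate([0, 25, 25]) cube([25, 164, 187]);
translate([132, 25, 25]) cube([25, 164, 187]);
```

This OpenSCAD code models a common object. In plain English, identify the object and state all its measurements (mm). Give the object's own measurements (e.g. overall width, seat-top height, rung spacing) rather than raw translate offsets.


An open-topped rectangular box: outside dimensions 157×214×212 mm, with a uniform wall and base thickness of 25 mm. The base is a full 157×214 slab on the floor; four walls sit on top of the base. The front and back walls (the −y and +y sides) span the full width; the two side walls fit between them.


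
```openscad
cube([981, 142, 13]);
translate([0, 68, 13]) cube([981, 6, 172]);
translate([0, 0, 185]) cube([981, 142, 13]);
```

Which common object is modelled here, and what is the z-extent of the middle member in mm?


An I-beam. The web height is 172 mm.

Two wide flanges with a thin centred web — an I-beam. Overall 198 mm minus two 13 mm flanges gives a web of 198 − 2·13 = 172 mm.


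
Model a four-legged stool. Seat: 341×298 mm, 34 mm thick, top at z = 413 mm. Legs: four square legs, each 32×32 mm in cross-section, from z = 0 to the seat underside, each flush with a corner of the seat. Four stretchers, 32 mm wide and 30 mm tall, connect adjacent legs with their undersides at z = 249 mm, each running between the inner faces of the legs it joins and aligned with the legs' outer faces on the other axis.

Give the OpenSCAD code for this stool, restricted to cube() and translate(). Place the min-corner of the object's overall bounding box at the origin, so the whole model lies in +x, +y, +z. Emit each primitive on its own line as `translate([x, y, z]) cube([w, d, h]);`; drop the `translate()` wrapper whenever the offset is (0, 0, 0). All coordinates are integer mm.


translate([0, 0, 379]) cube([341, 298, 34]);
cube([32, 32, 379]);
translate([309, 0, 0]) cube([32, 32, 379]);
translate([0, 266, 0]) cube([32, 32, 379]);
translate([309, 266, 0]) cube([32, 32, 379]);
translate([32, 0, 249]) cube([277, 32, 30]);
translate([32, 266, 249]) cube([277, 32, 30]);
translate([0, 32, 249]) cube([32, 234, 30]);
translate([309, 32, 249]) cube([32, 234, 30]);


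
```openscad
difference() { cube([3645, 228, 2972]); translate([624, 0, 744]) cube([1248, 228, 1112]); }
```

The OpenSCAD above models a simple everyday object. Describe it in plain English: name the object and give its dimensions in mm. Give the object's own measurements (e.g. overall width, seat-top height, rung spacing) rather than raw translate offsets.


A wall 3645 mm long (x), 228 mm thick (y), 2972 mm tall, with a rectangular window opening cut through it. The opening is 1248 mm wide and 1112 mm tall; its sill is at z = 744 mm and its near (−x) edge is 624 mm from the wall's −x end. The opening passes through the full wall thickness.


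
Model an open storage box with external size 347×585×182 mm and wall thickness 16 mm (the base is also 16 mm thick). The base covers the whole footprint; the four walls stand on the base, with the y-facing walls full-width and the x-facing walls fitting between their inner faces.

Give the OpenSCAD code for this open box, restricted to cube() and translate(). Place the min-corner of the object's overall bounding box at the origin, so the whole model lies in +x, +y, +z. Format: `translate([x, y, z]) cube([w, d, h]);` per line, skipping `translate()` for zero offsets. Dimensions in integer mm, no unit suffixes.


cube([347, 585, 16]);
translate([0, 0, 16]) cube([347, 16, 166]);
translate([0, 569, 16]) cube([347, 16, 166]);
translate([0, 16, 16]) cube([16, 553, 166]);
translate([331, 16, 16]) cube([16, 553, 166]);


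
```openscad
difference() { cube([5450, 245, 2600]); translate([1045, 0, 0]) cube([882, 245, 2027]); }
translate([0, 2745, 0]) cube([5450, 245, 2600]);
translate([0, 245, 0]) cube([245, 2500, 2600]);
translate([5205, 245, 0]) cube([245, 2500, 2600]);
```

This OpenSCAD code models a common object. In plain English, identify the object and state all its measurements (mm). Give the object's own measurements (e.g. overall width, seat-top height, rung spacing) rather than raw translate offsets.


A single room: four walls, each 2600 mm tall and 245 mm thick, enclosing an outside footprint 5450×2990 mm (x × y), no floor or roof. The front and back walls (−y and +y sides) run the full x-width; the side walls fit between their inner faces. A door opening 882 mm wide and 2027 mm tall is cut through the front wall from the floor up, its −x edge 1045 mm from the wall's −x end.


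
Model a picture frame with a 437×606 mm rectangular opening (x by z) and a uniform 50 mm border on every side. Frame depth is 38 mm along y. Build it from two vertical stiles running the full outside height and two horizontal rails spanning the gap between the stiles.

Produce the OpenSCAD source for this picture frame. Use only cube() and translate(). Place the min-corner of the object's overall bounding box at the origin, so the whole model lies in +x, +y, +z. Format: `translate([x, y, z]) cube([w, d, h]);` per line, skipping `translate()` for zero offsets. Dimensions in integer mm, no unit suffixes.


cube([50, 38, 706]);
translate([487, 0, 0]) cube([50, 38, 706]);
translate([50, 0, 0]) cube([437, 38, 50]);
translate([50, 0, 656]) cube([437, 38, 50]);


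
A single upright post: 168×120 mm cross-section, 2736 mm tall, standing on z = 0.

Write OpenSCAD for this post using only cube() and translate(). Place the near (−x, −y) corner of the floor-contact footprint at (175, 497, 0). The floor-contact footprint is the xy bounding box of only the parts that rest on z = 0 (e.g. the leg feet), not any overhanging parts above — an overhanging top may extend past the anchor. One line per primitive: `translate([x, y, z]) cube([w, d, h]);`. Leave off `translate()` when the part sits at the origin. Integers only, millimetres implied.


translate([175, 497, 0]) cube([168, 120, 2736]);


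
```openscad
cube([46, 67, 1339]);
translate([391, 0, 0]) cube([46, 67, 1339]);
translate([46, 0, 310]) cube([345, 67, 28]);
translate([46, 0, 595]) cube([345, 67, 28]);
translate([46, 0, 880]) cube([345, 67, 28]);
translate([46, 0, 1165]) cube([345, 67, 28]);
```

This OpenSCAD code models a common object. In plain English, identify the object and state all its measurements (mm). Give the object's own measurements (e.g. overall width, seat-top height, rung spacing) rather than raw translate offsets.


A straight ladder. Two 46×67 mm vertical rails, 1339 mm tall, stand 437 mm apart (outside-to-outside) with their front faces coplanar on the −y side. 4 rungs, each 67 mm deep and 28 mm tall, span between the inner faces of the rails, front faces flush with the rails. The lowest rung's underside is at z = 310 mm and rungs are spaced 285 mm apart (underside to underside).


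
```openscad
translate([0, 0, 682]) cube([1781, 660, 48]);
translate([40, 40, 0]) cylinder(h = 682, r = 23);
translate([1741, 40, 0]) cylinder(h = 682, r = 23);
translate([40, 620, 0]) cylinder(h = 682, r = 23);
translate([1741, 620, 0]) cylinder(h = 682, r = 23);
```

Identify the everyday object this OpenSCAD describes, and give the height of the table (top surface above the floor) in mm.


A table. The table height is 730 mm.

A 1781×660×48 slab sits at z = 682 on four Ø46 mm round legs — a table. The top surface is at 682 + 48 = 730 mm.


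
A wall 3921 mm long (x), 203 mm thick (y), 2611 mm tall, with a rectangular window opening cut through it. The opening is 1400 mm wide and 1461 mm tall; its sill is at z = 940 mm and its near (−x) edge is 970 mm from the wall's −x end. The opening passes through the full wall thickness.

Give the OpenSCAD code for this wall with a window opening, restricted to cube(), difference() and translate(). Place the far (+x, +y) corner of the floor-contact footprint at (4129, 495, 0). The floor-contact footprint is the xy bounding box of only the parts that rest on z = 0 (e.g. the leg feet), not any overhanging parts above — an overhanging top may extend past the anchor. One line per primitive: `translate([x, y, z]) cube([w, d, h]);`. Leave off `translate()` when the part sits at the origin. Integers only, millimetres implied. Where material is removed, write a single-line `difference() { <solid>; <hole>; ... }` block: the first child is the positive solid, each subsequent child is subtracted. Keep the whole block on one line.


difference() { translate([208, 292, 0]) cube([3921, 203, 2611]); translate([1178, 292, 940]) cube([1400, 203, 1461]); }


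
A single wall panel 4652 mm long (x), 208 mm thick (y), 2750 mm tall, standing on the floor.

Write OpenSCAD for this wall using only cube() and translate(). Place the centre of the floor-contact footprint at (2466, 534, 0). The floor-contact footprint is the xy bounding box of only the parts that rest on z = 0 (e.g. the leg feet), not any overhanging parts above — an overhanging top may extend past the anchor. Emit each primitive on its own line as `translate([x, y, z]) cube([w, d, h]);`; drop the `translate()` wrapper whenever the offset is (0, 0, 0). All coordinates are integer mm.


translate([140, 430, 0]) cube([4652, 208, 2750]);


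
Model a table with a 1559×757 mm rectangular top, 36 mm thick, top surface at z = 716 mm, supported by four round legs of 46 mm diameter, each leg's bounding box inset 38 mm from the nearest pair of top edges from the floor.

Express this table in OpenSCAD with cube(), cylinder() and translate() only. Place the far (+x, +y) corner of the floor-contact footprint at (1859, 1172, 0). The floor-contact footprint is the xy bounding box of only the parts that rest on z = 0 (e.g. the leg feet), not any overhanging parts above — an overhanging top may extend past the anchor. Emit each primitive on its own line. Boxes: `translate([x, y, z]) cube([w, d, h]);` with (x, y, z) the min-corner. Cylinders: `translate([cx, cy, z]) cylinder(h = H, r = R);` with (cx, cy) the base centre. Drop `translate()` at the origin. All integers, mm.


translate([338, 453, 680]) cube([1559, 757, 36]);
translate([399, 514, 0]) cylinder(h = 680, r = 23);
translate([1836, 514, 0]) cylinder(h = 680, r = 23);
translate([399, 1149, 0]) cylinder(h = 680, r = 23);
translate([1836, 1149, 0]) cylinder(h = 680, r = 23);


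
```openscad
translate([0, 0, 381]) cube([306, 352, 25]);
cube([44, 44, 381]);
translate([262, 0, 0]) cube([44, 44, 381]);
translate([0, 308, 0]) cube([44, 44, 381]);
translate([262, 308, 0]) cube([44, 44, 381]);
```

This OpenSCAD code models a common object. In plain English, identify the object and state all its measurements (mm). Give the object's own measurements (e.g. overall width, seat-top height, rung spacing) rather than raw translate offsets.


A four-legged stool. The seat is a 306×352×25 mm slab whose top surface is at z = 406 mm; four square legs, each 44×44 mm in cross-section, run from the floor (z = 0) to the underside of the seat, each flush with a corner of the seat.


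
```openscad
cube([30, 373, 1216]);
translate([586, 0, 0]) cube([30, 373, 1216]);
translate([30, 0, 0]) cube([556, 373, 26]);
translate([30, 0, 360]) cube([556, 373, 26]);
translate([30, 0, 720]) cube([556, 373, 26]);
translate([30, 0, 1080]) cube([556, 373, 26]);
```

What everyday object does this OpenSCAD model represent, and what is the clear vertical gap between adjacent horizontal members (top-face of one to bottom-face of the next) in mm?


A bookshelf. The clear shelf gap is 334 mm.

Two tall side panels with 4 horizontal boards between them — a bookshelf. The first two shelf undersides are at z = 0 and z = 360; with shelf thickness 26, the clear gap is 360 − 0 − 26 = 334 mm.


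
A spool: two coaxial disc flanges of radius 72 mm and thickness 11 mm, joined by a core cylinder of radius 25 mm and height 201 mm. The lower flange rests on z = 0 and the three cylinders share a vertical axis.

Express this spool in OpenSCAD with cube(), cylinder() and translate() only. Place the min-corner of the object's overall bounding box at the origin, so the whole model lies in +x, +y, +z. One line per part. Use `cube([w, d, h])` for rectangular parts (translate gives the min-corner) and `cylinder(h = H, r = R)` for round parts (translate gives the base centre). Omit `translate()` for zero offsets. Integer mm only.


translate([72, 72, 0]) cylinder(h = 11, r = 72);
translate([72, 72, 11]) cylinder(h = 201, r = 25);
translate([72, 72, 212]) cylinder(h = 11, r = 72);


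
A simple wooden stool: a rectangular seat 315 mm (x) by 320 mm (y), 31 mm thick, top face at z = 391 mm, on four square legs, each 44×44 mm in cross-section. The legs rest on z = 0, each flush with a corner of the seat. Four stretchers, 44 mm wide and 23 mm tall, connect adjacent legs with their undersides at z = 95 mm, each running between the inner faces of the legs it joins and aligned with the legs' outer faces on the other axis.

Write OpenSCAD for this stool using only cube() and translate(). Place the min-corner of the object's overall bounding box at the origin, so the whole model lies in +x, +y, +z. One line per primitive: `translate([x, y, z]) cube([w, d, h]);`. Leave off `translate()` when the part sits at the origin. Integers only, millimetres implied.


translate([0, 0, 360]) cube([315, 320, 31]);
cube([44, 44, 360]);
translate([271, 0, 0]) cube([44, 44, 360]);
translate([0, 276, 0]) cube([44, 44, 360]);
translate([271, 276, 0]) cube([44, 44, 360]);
translate([44, 0, 95]) cube([227, 44, 23]);
translate([44, 276, 95]) cube([227, 44, 23]);
translate([0, 44, 95]) cube([44, 232, 23]);
translate([271, 44, 95]) cube([44, 232, 23]);


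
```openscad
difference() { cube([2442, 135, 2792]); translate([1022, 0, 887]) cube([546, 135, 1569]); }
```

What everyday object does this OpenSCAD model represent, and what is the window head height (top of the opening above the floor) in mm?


A wall with a window opening. The window head height is 2456 mm.

A wall with a rectangular opening subtracted — a window. Sill at z = 887, opening 1569 mm tall, so the head is at 887 + 1569 = 2456 mm.


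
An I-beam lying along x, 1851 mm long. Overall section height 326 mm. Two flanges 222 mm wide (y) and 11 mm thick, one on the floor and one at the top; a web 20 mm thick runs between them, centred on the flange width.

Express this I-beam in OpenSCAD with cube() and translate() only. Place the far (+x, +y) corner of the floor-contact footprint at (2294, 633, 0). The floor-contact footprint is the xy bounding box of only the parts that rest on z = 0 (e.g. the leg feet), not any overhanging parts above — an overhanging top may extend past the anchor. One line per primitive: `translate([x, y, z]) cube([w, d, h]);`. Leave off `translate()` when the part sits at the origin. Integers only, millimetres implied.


translate([443, 411, 0]) cube([1851, 222, 11]);
translate([443, 512, 11]) cube([1851, 20, 304]);
translate([443, 411, 315]) cube([1851, 222, 11]);


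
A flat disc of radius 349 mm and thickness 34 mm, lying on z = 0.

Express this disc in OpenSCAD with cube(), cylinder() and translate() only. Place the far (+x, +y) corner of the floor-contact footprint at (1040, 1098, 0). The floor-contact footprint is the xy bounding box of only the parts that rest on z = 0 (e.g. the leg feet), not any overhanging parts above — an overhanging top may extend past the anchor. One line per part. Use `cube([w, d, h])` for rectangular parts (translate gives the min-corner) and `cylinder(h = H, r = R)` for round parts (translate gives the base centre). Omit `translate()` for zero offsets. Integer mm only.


translate([691, 749, 0]) cylinder(h = 34, r = 349);


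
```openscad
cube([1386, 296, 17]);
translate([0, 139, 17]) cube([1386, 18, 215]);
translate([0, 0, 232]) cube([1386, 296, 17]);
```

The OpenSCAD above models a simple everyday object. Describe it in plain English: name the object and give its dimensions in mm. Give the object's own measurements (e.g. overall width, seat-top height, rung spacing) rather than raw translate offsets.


An I-beam lying along x, 1386 mm long. Overall section height 249 mm. Two flanges 296 mm wide (y) and 17 mm thick, one on the floor and one at the top; a web 18 mm thick runs between them, centred on the flange width.


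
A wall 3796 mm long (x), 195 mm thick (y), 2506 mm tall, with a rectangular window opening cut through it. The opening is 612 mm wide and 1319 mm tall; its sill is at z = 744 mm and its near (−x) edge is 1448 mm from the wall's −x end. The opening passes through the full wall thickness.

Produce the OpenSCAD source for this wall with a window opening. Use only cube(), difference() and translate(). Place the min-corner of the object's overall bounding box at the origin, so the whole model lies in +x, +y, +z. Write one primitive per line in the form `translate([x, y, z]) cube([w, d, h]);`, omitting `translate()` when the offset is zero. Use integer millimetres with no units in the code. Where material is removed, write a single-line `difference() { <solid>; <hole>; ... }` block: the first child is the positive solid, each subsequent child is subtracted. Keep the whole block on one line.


difference() { cube([3796, 195, 2506]); translate([1448, 0, 744]) cube([612, 195, 1319]); }


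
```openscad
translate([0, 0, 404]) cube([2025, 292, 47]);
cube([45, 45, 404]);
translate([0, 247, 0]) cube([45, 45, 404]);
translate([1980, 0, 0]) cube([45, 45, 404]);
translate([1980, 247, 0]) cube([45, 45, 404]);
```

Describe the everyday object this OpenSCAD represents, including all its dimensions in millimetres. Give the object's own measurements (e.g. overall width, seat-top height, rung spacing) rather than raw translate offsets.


A bench: a 2025×292 mm seat slab, 47 mm thick, top at z = 451 mm, on four 45×45 mm square legs flush with the seat corners and standing on z = 0.


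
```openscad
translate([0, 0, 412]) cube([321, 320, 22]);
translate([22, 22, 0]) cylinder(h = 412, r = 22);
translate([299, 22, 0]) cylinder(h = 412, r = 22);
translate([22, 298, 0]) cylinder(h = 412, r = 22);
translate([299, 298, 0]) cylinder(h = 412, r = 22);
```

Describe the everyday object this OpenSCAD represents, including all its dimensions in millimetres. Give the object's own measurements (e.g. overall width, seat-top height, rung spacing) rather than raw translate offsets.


A simple wooden stool: a rectangular seat 321 mm (x) by 320 mm (y), 22 mm thick, top face at z = 434 mm, on four round legs, each 44 mm in diameter. The legs rest on z = 0, each leg's axis is inset half a diameter from the nearest pair of seat edges (so the leg's bounding box is flush with the corner).
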